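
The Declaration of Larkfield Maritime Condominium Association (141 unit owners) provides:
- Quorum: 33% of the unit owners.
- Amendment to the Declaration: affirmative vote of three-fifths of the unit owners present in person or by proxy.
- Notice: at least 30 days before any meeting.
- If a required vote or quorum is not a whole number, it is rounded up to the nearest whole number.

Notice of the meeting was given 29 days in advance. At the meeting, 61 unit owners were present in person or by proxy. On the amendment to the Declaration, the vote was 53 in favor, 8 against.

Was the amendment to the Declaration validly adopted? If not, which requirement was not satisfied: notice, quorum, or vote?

Notice: 29 days given; 30 required. Not satisfied.
Quorum: 33% of 141 = 46.53, rounded up to 47; 61 present. Satisfied.
Vote: requires three-fifths of those present (61); 3/5 of 61 = 36.60, rounded up to 37, so 37 needed; 53 in favor. Satisfied.

Invalid — notice requirement not satisfied.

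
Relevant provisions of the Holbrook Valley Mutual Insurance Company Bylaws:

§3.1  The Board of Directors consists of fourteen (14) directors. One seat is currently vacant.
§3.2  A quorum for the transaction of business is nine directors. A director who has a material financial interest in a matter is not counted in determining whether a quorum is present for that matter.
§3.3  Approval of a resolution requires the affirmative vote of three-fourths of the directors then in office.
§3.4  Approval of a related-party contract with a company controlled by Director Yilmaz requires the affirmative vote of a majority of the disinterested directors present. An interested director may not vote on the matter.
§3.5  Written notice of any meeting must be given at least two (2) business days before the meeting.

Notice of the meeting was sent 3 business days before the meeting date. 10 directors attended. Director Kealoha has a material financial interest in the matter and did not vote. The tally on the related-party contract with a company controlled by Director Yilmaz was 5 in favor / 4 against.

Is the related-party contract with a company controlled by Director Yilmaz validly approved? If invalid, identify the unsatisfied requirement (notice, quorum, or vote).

Notice: 3 business days given; 2 required (3 ≥ 2). Satisfied.
Quorum: 10 present, but the 1 interested director does not count, leaving 9. Quorum is 9. Satisfied.
Vote: the related-party contract with a company controlled by Director Yilmaz requires a majority of the disinterested directors present (10 − 1 = 9). A majority of 9 is 5, so 5 affirmative votes are needed; 5 voted in favor. Satisfied.

Valid — all requirements satisfied.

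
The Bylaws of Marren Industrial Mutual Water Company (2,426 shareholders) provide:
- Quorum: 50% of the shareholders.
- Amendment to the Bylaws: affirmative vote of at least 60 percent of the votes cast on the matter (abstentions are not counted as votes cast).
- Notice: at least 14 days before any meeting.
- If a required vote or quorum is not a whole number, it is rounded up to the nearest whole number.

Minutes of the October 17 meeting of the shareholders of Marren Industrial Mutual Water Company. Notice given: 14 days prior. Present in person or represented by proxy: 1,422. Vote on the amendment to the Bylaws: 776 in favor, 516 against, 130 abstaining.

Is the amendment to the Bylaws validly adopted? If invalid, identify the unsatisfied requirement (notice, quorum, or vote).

Valid — all requirements satisfied.

Notice: 14 days given; 14 required. Satisfied.
Quorum: 50% of 2,426 = 1,213; 1,422 present. Satisfied.
Vote: requires three-fifths of the votes cast (1,422 − 130 abstaining = 1,292); 3/5 of 1292 = 775.20, rounded up to 776, so 776 needed; 776 in favor. Satisfied.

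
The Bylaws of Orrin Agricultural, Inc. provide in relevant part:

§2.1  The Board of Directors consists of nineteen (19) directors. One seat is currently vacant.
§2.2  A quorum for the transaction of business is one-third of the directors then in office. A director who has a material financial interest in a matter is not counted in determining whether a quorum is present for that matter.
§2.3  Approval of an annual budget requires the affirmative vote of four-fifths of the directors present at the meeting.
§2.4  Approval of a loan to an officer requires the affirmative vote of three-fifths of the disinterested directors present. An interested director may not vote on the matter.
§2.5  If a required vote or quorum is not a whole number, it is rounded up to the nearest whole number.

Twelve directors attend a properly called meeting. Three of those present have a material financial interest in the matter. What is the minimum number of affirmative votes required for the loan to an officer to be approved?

The loan to an officer requires three-fifths of the disinterested directors present (12 − 3 = 9).
3/5 of 9 = 5.40, rounded up to 6.

6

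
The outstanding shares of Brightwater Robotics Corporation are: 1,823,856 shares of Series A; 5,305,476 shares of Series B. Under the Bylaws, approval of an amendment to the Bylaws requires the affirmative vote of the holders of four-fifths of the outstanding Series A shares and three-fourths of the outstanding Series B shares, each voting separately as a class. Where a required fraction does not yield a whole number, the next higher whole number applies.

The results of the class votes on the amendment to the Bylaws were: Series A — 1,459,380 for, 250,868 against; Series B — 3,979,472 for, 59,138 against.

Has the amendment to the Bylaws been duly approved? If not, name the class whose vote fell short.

Approved — every class gave the required vote.

Series A: 4/5 of 1823856 = 1459084.80, rounded up to 1459085; 1,459,085 required, 1,459,380 in favor — approved.
Series B: 3/4 of 5305476 = 3979107; 3,979,107 required, 3,979,472 in favor — approved.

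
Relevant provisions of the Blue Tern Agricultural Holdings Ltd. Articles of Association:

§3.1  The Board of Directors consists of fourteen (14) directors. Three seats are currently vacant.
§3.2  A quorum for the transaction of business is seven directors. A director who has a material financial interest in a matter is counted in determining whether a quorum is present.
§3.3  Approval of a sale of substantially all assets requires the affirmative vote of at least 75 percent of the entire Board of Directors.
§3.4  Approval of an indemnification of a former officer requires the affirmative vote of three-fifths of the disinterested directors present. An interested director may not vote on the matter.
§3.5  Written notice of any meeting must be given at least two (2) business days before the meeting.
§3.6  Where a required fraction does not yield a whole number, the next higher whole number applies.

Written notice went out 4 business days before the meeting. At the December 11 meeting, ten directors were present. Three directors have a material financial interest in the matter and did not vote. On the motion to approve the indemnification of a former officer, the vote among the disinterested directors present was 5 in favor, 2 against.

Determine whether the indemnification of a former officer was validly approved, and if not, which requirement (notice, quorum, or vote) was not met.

Notice: 4 business days given; 2 required (4 ≥ 2). Satisfied.
Quorum: 10 present (interested directors count toward quorum); quorum is 7. Satisfied.
Vote: the indemnification of a former officer requires three-fifths of the disinterested directors present (10 − 3 = 7). 3/5 of 7 = 4.20, rounded up to 5, so 5 affirmative votes are needed; 5 voted in favor. Satisfied.

Valid — all requirements satisfied.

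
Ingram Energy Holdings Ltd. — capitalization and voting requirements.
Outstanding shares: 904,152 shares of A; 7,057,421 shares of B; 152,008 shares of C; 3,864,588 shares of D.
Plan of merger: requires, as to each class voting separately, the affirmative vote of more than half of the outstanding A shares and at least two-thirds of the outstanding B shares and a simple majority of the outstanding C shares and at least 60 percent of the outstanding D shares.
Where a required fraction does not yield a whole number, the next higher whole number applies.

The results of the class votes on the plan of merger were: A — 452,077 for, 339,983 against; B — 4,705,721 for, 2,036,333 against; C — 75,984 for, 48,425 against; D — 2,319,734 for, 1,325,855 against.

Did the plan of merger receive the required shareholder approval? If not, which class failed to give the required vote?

A: a majority of 904152 is 452077; 452,077 required, 452,077 in favor — approved.
B: 2/3 of 7057421 = 4704947.33, rounded up to 4704948; 4,704,948 required, 4,705,721 in favor — approved.
C: a majority of 152008 is 76005; 76,005 required, 75,984 in favor — not approved.
D: 3/5 of 3864588 = 2318752.80, rounded up to 2318753; 2,318,753 required, 2,319,734 in favor — approved.

Not approved — the C shares did not give the required vote.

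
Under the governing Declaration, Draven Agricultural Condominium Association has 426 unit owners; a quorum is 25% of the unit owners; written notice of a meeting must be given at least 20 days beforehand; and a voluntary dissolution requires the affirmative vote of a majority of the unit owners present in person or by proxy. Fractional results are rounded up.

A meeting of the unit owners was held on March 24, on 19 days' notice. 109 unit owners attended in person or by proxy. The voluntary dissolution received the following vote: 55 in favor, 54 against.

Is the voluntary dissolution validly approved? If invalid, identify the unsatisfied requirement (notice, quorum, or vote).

Notice: 19 days given; 20 required. Not satisfied.
Quorum: 25% of 426 = 106.50, rounded up to 107; 109 present. Satisfied.
Vote: requires a majority of those present (109); a majority of 109 is 55, so 55 needed; 55 in favor. Satisfied.

Invalid — notice requirement not satisfied.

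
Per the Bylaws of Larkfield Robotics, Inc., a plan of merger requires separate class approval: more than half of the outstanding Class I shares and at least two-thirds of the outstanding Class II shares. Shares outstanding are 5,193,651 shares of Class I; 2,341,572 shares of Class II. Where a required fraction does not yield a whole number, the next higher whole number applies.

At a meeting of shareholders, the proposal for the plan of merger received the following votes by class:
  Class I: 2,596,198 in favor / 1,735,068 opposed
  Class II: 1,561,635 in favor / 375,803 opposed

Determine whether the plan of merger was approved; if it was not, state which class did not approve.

Class I: a majority of 5193651 is 2596826; 2,596,826 required, 2,596,198 in favor — not approved.
Class II: 2/3 of 2341572 = 1561048; 1,561,048 required, 1,561,635 in favor — approved.

Not approved — the Class I shares did not give the required vote.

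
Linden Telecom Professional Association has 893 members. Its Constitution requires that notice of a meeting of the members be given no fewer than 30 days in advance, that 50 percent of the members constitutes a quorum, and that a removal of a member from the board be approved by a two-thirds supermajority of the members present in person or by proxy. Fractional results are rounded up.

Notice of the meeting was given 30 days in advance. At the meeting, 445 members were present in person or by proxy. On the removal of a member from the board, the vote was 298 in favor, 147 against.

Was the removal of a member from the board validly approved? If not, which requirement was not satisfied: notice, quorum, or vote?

Invalid — quorum requirement not satisfied.

Notice: 30 days given; 30 required. Satisfied.
Quorum: 50% of 893 = 446.50, rounded up to 447; 445 present. Not satisfied.
Vote: requires two-thirds of those present (445); 2/3 of 445 = 296.67, rounded up to 297, so 297 needed; 298 in favor. Satisfied.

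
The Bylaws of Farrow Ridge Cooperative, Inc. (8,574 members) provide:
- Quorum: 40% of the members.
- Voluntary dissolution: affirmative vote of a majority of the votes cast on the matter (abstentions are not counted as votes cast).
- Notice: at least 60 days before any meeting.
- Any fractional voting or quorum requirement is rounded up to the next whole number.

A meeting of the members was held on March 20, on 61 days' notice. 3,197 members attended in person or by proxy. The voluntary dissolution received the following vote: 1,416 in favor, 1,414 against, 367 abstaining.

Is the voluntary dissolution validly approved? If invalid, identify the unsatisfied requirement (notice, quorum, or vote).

Notice: 61 days given; 60 required. Satisfied.
Quorum: 40% of 8,574 = 3,429.60, rounded up to 3,430; 3,197 present. Not satisfied.
Vote: requires a majority of the votes cast (3,197 − 367 abstaining = 2,830); a majority of 2830 is 1416, so 1,416 needed; 1,416 in favor. Satisfied.

Invalid — quorum requirement not satisfied.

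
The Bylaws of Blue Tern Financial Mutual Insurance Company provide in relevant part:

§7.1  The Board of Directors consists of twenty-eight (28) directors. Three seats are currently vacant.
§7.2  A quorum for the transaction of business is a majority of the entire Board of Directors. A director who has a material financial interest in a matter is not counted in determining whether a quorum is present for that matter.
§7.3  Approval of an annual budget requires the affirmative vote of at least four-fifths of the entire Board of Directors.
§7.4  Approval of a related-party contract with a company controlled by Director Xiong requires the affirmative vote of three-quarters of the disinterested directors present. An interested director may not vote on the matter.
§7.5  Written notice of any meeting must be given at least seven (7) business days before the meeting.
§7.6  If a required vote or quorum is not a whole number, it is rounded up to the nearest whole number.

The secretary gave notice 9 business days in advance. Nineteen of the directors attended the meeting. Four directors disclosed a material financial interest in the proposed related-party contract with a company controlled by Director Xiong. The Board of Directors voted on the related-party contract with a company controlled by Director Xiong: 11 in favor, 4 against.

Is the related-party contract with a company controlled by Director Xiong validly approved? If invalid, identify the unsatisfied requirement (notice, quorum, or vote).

Invalid — vote requirement not satisfied.

Notice: 9 business days given; 7 required (9 ≥ 7). Satisfied.
Quorum: 19 present, but the 4 interested directors do not count, leaving 15. Quorum is 15. Satisfied.
Vote: the related-party contract with a company controlled by Director Xiong requires three-fourths of the disinterested directors present (19 − 4 = 15). 3/4 of 15 = 11.25, rounded up to 12, so 12 affirmative votes are needed; 11 voted in favor. Not satisfied.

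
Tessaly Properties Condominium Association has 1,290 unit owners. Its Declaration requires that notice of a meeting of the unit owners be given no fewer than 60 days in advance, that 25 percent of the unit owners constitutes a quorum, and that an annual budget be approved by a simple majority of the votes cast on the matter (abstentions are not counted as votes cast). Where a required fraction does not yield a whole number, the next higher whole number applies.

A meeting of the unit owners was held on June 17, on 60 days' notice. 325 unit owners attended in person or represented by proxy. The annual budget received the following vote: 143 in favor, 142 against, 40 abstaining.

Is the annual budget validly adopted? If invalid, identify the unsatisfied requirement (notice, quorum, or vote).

Notice: 60 days given; 60 required. Satisfied.
Quorum: 25% of 1,290 = 322.50, rounded up to 323; 325 present. Satisfied.
Vote: requires a majority of the votes cast (325 − 40 abstaining = 285); a majority of 285 is 143, so 143 needed; 143 in favor. Satisfied.

Valid — all requirements satisfied.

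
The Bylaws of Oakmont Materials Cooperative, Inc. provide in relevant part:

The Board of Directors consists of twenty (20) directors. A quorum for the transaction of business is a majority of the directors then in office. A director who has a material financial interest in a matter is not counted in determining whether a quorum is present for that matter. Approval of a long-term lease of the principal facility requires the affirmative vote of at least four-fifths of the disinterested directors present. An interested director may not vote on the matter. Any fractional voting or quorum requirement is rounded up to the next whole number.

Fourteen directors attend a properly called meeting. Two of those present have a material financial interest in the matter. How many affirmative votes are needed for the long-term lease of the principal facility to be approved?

10

The long-term lease of the principal facility requires four-fifths of the disinterested directors present (14 − 2 = 12).
4/5 of 12 = 9.60, rounded up to 10.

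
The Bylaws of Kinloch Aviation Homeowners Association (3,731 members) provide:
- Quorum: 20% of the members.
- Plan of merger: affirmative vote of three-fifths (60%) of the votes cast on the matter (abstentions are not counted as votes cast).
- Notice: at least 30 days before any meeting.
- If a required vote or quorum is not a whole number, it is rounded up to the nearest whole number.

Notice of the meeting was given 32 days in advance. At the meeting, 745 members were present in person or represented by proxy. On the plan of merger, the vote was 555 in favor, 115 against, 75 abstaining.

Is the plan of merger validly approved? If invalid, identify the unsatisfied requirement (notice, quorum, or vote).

Invalid — quorum requirement not satisfied.

Notice: 32 days given; 30 required. Satisfied.
Quorum: 20% of 3,731 = 746.20, rounded up to 747; 745 present. Not satisfied.
Vote: requires three-fifths of the votes cast (745 − 75 abstaining = 670); 3/5 of 670 = 402, so 402 needed; 555 in favor. Satisfied.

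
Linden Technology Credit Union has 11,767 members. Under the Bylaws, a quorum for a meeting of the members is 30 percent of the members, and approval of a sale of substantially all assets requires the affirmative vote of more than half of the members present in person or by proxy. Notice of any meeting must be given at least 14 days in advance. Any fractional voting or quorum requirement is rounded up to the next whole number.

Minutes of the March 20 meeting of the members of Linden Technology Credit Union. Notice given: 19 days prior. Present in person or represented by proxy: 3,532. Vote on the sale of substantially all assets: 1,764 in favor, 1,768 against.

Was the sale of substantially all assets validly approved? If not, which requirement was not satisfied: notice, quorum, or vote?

Notice: 19 days given; 14 required. Satisfied.
Quorum: 30% of 11,767 = 3,530.10, rounded up to 3,531; 3,532 present. Satisfied.
Vote: requires a majority of those present (3,532); a majority of 3532 is 1767, so 1,767 needed; 1,764 in favor. Not satisfied.

Invalid — vote requirement not satisfied.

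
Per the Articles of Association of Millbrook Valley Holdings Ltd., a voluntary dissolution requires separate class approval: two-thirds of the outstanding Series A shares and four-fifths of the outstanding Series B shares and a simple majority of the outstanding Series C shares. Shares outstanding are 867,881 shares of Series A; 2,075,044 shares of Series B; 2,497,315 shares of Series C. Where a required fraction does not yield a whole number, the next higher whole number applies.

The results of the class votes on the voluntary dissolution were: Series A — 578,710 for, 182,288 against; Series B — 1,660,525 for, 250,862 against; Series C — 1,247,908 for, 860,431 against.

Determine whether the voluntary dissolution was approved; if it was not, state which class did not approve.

Not approved — the Series C shares did not give the required vote.

Series A: 2/3 of 867881 = 578587.33, rounded up to 578588; 578,588 required, 578,710 in favor — approved.
Series B: 4/5 of 2075044 = 1660035.20, rounded up to 1660036; 1,660,036 required, 1,660,525 in favor — approved.
Series C: a majority of 2497315 is 1248658; 1,248,658 required, 1,247,908 in favor — not approved.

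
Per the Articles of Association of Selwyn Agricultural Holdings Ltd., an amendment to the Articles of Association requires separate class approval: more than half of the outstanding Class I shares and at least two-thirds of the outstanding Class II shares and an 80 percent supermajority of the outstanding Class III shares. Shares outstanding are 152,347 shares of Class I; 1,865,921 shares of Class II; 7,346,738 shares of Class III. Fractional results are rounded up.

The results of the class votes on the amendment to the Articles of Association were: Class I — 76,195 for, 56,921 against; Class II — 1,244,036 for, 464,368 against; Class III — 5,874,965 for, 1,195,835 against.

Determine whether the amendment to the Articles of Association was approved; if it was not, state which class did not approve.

Not approved — the Class III shares did not give the required vote.

Class I: a majority of 152347 is 76174; 76,174 required, 76,195 in favor — approved.
Class II: 2/3 of 1865921 = 1243947.33, rounded up to 1243948; 1,243,948 required, 1,244,036 in favor — approved.
Class III: 4/5 of 7346738 = 5877390.40, rounded up to 5877391; 5,877,391 required, 5,874,965 in favor — not approved.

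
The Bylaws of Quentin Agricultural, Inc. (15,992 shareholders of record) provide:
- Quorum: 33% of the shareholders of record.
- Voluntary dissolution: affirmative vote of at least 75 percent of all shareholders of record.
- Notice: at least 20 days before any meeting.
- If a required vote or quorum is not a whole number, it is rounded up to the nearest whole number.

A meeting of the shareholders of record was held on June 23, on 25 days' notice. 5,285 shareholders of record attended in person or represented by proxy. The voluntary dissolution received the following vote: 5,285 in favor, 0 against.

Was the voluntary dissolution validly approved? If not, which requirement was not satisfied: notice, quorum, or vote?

Notice: 25 days given; 20 required. Satisfied.
Quorum: 33% of 15,992 = 5,277.36, rounded up to 5,278; 5,285 present. Satisfied.
Vote: requires three-fourths of all shareholders of record (15,992); 3/4 of 15992 = 11994, so 11,994 needed; 5,285 in favor. Not satisfied.

Invalid — vote requirement not satisfied.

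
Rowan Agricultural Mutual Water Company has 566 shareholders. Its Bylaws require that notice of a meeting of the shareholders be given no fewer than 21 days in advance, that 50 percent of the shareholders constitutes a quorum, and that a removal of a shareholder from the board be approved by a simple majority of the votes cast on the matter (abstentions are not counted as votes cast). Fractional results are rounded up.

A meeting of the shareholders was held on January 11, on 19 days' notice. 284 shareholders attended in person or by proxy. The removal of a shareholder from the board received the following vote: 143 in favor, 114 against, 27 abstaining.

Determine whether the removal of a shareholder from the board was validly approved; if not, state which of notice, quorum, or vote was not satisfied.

Invalid — notice requirement not satisfied.

Notice: 19 days given; 21 required. Not satisfied.
Quorum: 50% of 566 = 283; 284 present. Satisfied.
Vote: requires a majority of the votes cast (284 − 27 abstaining = 257); a majority of 257 is 129, so 129 needed; 143 in favor. Satisfied.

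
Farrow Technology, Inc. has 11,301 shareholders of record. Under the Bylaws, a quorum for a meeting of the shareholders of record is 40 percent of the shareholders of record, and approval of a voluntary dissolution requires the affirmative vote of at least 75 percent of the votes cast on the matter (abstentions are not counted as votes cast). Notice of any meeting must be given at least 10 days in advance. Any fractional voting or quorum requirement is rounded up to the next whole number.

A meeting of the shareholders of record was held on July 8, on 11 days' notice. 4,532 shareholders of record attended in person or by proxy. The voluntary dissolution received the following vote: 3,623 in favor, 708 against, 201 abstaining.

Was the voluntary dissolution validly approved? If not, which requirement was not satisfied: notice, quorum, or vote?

Valid — all requirements satisfied.

Notice: 11 days given; 10 required. Satisfied.
Quorum: 40% of 11,301 = 4,520.40, rounded up to 4,521; 4,532 present. Satisfied.
Vote: requires three-fourths of the votes cast (4,532 − 201 abstaining = 4,331); 3/4 of 4331 = 3248.25, rounded up to 3249, so 3,249 needed; 3,623 in favor. Satisfied.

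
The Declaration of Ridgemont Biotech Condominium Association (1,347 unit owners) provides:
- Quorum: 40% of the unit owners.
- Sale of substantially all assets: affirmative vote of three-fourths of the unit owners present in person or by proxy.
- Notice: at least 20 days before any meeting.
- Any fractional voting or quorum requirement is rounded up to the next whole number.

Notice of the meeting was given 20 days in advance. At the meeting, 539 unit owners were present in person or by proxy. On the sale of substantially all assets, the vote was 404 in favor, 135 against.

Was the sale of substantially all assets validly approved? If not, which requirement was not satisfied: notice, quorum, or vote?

Notice: 20 days given; 20 required. Satisfied.
Quorum: 40% of 1,347 = 538.80, rounded up to 539; 539 present. Satisfied.
Vote: requires three-fourths of those present (539); 3/4 of 539 = 404.25, rounded up to 405, so 405 needed; 404 in favor. Not satisfied.

Invalid — vote requirement not satisfied.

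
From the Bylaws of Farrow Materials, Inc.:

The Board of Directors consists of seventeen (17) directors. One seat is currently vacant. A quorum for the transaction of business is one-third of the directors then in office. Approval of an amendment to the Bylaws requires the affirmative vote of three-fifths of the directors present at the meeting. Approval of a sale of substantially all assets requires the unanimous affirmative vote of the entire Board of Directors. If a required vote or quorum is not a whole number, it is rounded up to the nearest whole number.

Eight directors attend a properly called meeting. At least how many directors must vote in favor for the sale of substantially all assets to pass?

The sale of substantially all assets requires the unanimous vote of the entire Board of Directors (17).
Unanimous means all 17.
(Only 8 can vote, so the sale of substantially all assets cannot pass at this meeting, but the required vote is still 17.)

17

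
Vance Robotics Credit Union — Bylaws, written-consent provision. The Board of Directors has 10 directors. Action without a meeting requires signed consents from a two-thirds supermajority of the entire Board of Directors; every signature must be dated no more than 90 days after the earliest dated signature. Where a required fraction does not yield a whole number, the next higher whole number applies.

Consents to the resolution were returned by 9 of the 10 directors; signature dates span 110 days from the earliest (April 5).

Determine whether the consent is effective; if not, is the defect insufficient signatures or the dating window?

Signatures required: a two-thirds supermajority of 10 — 2/3 of 10 = 6.67, rounded up to 7, so 7 needed; 9 signed. Sufficient.
Dating window: the latest signature is 110 days after the earliest; the limit is 90 days. Outside the window.

Not effective — dating-window requirement not satisfied.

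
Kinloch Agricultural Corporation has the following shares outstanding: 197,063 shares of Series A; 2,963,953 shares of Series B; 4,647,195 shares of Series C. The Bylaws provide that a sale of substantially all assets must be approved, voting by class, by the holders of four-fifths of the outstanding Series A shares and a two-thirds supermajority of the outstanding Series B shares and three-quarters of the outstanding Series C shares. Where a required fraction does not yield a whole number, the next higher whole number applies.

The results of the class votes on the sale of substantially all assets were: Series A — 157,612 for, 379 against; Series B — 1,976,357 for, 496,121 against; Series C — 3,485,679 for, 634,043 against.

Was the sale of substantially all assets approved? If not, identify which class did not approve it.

Not approved — the Series A shares did not give the required vote.

Series A: 4/5 of 197063 = 157650.40, rounded up to 157651; 157,651 required, 157,612 in favor — not approved.
Series B: 2/3 of 2963953 = 1975968.67, rounded up to 1975969; 1,975,969 required, 1,976,357 in favor — approved.
Series C: 3/4 of 4647195 = 3485396.25, rounded up to 3485397; 3,485,397 required, 3,485,679 in favor — approved.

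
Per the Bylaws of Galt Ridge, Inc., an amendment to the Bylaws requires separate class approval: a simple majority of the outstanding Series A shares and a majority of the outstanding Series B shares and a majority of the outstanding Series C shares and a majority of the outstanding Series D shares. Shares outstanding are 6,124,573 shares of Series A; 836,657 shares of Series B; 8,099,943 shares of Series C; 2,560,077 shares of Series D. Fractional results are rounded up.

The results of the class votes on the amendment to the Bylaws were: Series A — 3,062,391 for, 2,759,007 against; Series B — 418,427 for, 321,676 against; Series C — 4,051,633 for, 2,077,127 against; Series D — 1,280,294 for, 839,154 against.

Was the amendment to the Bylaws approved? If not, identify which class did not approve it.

Approved — every class gave the required vote.

Series A: a majority of 6124573 is 3062287; 3,062,287 required, 3,062,391 in favor — approved.
Series B: a majority of 836657 is 418329; 418,329 required, 418,427 in favor — approved.
Series C: a majority of 8099943 is 4049972; 4,049,972 required, 4,051,633 in favor — approved.
Series D: a majority of 2560077 is 1280039; 1,280,039 required, 1,280,294 in favor — approved.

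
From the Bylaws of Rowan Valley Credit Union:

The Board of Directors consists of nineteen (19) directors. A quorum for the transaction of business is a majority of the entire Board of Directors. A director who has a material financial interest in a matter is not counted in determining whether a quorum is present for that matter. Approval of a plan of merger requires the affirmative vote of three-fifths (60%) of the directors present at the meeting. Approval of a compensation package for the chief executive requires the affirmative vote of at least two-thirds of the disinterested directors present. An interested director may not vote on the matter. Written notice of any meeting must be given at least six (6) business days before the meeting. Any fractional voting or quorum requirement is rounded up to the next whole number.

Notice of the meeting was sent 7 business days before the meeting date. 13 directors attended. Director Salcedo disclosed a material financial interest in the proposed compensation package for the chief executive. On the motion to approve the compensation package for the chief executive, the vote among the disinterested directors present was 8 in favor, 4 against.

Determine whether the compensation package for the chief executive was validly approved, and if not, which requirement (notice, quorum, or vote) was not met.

Valid — all requirements satisfied.

Notice: 7 business days given; 6 required (7 ≥ 6). Satisfied.
Quorum: 13 present, but the 1 interested director does not count, leaving 12. Quorum is 10. Satisfied.
Vote: the compensation package for the chief executive requires two-thirds of the disinterested directors present (13 − 1 = 12). 2/3 of 12 = 8, so 8 affirmative votes are needed; 8 voted in favor. Satisfied.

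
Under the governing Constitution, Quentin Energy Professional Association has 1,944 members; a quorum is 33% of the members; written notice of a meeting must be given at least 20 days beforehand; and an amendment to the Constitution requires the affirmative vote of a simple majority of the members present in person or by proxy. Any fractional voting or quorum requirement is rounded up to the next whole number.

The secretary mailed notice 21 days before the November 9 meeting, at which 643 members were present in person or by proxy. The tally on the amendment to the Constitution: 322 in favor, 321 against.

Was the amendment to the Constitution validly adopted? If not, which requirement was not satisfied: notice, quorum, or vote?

Valid — all requirements satisfied.

Notice: 21 days given; 20 required. Satisfied.
Quorum: 33% of 1,944 = 641.52, rounded up to 642; 643 present. Satisfied.
Vote: requires a majority of those present (643); a majority of 643 is 322, so 322 needed; 322 in favor. Satisfied.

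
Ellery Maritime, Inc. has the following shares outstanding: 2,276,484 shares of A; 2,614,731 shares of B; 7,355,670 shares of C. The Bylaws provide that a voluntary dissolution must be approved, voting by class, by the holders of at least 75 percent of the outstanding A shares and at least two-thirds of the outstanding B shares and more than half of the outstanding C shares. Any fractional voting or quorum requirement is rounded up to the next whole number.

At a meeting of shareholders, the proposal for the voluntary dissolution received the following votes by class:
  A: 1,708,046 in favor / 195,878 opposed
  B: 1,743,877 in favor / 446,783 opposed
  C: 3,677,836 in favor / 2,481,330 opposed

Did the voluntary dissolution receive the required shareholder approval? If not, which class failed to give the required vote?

A: 3/4 of 2276484 = 1707363; 1,707,363 required, 1,708,046 in favor — approved.
B: 2/3 of 2614731 = 1743154; 1,743,154 required, 1,743,877 in favor — approved.
C: a majority of 7355670 is 3677836; 3,677,836 required, 3,677,836 in favor — approved.

Approved — every class gave the required vote.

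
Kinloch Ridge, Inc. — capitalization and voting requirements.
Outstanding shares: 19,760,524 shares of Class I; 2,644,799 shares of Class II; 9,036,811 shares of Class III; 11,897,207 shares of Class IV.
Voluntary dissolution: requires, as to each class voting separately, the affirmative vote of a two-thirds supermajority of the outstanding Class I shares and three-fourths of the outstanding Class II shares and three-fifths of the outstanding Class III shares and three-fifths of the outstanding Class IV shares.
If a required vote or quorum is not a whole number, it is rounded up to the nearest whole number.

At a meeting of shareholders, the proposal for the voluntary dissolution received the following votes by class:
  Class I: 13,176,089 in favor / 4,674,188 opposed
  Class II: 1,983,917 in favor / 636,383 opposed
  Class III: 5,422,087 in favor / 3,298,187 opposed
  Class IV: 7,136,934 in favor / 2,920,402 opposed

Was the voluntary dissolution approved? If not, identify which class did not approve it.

Not approved — the Class IV shares did not give the required vote.

Class I: 2/3 of 19760524 = 13173682.67, rounded up to 13173683; 13,173,683 required, 13,176,089 in favor — approved.
Class II: 3/4 of 2644799 = 1983599.25, rounded up to 1983600; 1,983,600 required, 1,983,917 in favor — approved.
Class III: 3/5 of 9036811 = 5422086.60, rounded up to 5422087; 5,422,087 required, 5,422,087 in favor — approved.
Class IV: 3/5 of 11897207 = 7138324.20, rounded up to 7138325; 7,138,325 required, 7,136,934 in favor — not approved.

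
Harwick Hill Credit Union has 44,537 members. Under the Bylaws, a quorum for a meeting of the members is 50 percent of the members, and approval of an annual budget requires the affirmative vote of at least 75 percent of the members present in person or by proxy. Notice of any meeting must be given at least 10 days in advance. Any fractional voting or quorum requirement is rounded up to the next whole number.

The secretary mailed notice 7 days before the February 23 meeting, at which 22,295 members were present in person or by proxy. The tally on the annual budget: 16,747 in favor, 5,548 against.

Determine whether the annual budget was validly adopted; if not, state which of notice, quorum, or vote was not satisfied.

Invalid — notice requirement not satisfied.

Notice: 7 days given; 10 required. Not satisfied.
Quorum: 50% of 44,537 = 22,268.50, rounded up to 22,269; 22,295 present. Satisfied.
Vote: requires three-fourths of those present (22,295); 3/4 of 22295 = 16721.25, rounded up to 16722, so 16,722 needed; 16,747 in favor. Satisfied.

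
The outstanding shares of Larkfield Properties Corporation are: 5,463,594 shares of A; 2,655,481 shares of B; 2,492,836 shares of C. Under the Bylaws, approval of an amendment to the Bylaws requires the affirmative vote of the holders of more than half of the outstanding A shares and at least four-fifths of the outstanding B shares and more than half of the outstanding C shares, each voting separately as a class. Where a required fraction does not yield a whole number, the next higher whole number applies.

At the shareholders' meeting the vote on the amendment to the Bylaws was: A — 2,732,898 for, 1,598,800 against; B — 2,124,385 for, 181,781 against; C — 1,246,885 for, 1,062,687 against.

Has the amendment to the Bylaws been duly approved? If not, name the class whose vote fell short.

A: a majority of 5463594 is 2731798; 2,731,798 required, 2,732,898 in favor — approved.
B: 4/5 of 2655481 = 2124384.80, rounded up to 2124385; 2,124,385 required, 2,124,385 in favor — approved.
C: a majority of 2492836 is 1246419; 1,246,419 required, 1,246,885 in favor — approved.

Approved — every class gave the required vote.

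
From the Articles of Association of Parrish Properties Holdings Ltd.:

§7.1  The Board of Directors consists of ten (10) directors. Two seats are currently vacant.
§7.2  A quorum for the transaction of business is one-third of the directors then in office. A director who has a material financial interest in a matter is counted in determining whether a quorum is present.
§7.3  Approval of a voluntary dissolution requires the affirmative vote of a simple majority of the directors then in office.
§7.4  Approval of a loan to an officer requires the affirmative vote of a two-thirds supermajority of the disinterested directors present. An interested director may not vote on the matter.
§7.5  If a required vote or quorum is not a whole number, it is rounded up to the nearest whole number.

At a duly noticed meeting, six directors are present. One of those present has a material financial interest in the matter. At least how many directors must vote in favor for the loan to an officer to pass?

The loan to an officer requires two-thirds of the disinterested directors present (6 − 1 = 5).
2/3 of 5 = 3.33, rounded up to 4.

4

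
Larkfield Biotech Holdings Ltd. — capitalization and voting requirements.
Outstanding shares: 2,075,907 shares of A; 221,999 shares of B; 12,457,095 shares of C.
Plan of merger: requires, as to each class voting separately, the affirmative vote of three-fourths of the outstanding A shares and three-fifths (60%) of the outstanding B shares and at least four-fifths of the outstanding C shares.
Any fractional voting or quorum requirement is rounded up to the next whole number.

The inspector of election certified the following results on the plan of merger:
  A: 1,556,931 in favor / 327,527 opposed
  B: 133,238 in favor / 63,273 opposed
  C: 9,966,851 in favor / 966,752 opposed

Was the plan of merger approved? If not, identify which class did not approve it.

A: 3/4 of 2075907 = 1556930.25, rounded up to 1556931; 1,556,931 required, 1,556,931 in favor — approved.
B: 3/5 of 221999 = 133199.40, rounded up to 133200; 133,200 required, 133,238 in favor — approved.
C: 4/5 of 12457095 = 9965676; 9,965,676 required, 9,966,851 in favor — approved.

Approved — every class gave the required vote.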